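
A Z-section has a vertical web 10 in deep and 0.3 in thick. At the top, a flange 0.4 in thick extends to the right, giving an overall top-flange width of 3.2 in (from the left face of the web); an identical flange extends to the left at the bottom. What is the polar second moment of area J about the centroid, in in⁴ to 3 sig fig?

Treat the section as a set of non-overlapping primitives; coordinates are from the bounding-box lower-left.
Web: 0.3 × 10, A = 3 in², y = 5 in, Ī = 25 in⁴.
Top flange (beyond web): 2.9 × 0.4, A = 1.16 in², y = 9.8 in, Ī = 0.015467 in⁴.
Bottom flange (beyond web): 2.9 × 0.4, A = 1.16 in², y = 0.2 in, Ī = 0.015467 in⁴.
Centroid: ȳ = ΣA·y / ΣA = 5 in.
Transfer each piece to the centroidal x-axis using Ī + A·d² with d = y − 5:
  web: d = 0 in → contributes +25 in⁴
  top flange (beyond web): d = 4.8 in → contributes +26.742 in⁴
  bottom flange (beyond web): d = -4.8 in → contributes +26.742 in⁴
Total I = 78.484 in⁴.
For the y-axis: x̄ = 3.05 in.
Repeating about the centroidal y-axis gives I_y = 7.5876 in⁴.
Polar second moment: J = I_x + I_y = 86.071 in⁴.

J ≈ 86.1 in⁴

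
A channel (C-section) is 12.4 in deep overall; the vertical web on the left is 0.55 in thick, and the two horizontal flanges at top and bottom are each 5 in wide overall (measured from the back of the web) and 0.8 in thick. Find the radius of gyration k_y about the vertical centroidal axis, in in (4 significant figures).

Treat the section as a set of non-overlapping primitives; coordinates are from the bounding-box lower-left.
Web: 0.55 × 12.4, A = 6.82 in², x = 0.275 in, Ī = 0.171921 in⁴.
Top flange (beyond web): 4.45 × 0.8, A = 3.56 in², x = 2.775 in, Ī = 5.87474 in⁴.
Bottom flange (beyond web): 4.45 × 0.8, A = 3.56 in², x = 2.775 in, Ī = 5.87474 in⁴.
Centroid: x̄ = ΣA·x / ΣA = 1.5519 in.
Transfer each piece to the vertical centroidal axis using Ī + A·d² with d = x − 1.5519:
  web: d = -1.2769 in → contributes +11.2918 in⁴
  top flange (beyond web): d = 1.2231 in → contributes +11.2004 in⁴
  bottom flange (beyond web): d = 1.2231 in → contributes +11.2004 in⁴
Total I = 33.6926 in⁴.
Radius of gyration: k = √(I/A) = √(33.6926 / 13.94) = 1.55466 in.

k_y ≈ 1.555 in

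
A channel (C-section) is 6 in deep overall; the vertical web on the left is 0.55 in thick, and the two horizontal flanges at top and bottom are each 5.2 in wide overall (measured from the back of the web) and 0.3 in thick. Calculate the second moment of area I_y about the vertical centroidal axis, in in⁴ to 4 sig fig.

I_y ≈ 15.33 in⁴

Split into non-overlapping primitives; take the origin at the lower-left of the bounding box.
Web: 0.55 × 6, A = 3.3 in², x = 0.275 in, Ī = 0.0831875 in⁴.
Top flange (beyond web): 4.65 × 0.3, A = 1.395 in², x = 2.875 in, Ī = 2.51362 in⁴.
Bottom flange (beyond web): 4.65 × 0.3, A = 1.395 in², x = 2.875 in, Ī = 2.51362 in⁴.
Centroid: x̄ = ΣA·x / ΣA = 1.46613 in.
Transfer each piece to the vertical centroidal axis using Ī + A·d² with d = x − 1.46613:
  web: d = -1.19113 in → contributes +4.76522 in⁴
  top flange (beyond web): d = 1.40887 in → contributes +5.28256 in⁴
  bottom flange (beyond web): d = 1.40887 in → contributes +5.28256 in⁴
Total I = 15.3303 in⁴.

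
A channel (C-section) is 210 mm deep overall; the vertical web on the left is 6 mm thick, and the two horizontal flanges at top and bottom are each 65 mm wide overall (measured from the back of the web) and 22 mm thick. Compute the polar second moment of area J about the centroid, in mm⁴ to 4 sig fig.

Break the section into simple shapes (no overlaps), measuring from the bottom-left corner of the bounding box.
Web: 6 × 210, A = 1 260 mm², y = 105 mm, Ī = 4 630 500 mm⁴.
Top flange (beyond web): 59 × 22, A = 1 298 mm², y = 199 mm, Ī = 52352.7 mm⁴.
Bottom flange (beyond web): 59 × 22, A = 1 298 mm², y = 11 mm, Ī = 52352.7 mm⁴.
By symmetry the centroid is at mid-height, ȳ = 105 mm.
Transfer each piece to the centroidal x-axis using Ī + A·d² with d = y − 105:
  web: d = 0 mm → contributes +4 630 500 mm⁴
  top flange (beyond web): d = 94 mm → contributes +11 521 481 mm⁴
  bottom flange (beyond web): d = -94 mm → contributes +11 521 481 mm⁴
Total I = 27 673 461 mm⁴.
For the y-axis: x̄ = 24.8802 mm.
Repeating about the centroidal y-axis gives I_y = 1 652 830 mm⁴.
Polar second moment: J = I_x + I_y = 29 326 291 mm⁴.

J ≈ 2.933 × 10⁷ mm⁴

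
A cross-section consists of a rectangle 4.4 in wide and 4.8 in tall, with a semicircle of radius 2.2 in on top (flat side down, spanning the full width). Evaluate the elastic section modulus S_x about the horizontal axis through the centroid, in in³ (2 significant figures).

Treat the section as a set of non-overlapping primitives; coordinates are from the bounding-box lower-left.
Rectangular body: 4.4 × 4.8, A = 21.12 in², y = 2.4 in, Ī = 40.55 in⁴.
Semicircular cap: semicircle r = 2.2, A = 7.603 in², y = 5.734 in, Ī = 2.571 in⁴.
Centroid: ȳ = ΣA·y / ΣA = 3.282 in.
Transfer each piece to the horizontal axis through the centroid using Ī + A·d² with d = y − 3.282:
  rectangular body: d = -0.8824 in → contributes +57 in⁴
  semicircular cap: d = 2.451 in → contributes +48.25 in⁴
Total I = 105.2 in⁴.
Extreme fibre distance c = 3.718 in; S = I/c = 28.31 in³.

S_x ≈ 28 in³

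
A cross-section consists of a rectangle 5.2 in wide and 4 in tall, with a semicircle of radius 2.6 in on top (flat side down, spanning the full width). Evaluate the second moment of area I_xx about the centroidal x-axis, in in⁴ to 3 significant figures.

I_xx ≈ 100 in⁴

Split into non-overlapping primitives; take the origin at the lower-left of the bounding box.
Rectangular body: 5.2 × 4, A = 20.8 in², y = 2 in, Ī = 27.733 in⁴.
Semicircular cap: semicircle r = 2.6, A = 10.619 in², y = 5.1035 in, Ī = 5.0156 in⁴.
Centroid: ȳ = ΣA·y / ΣA = 3.0489 in.
Transfer each piece to the centroidal x-axis using Ī + A·d² with d = y − 3.0489:
  rectangular body: d = -1.0489 in → contributes +50.617 in⁴
  semicircular cap: d = 2.0546 in → contributes +49.84 in⁴
Total I = 100.46 in⁴.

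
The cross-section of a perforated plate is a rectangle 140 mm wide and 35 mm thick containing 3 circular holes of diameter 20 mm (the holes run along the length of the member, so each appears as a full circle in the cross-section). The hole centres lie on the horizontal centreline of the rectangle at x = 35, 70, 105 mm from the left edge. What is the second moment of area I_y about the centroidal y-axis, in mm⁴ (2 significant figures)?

I_y ≈ 7.2 × 10⁶ mm⁴

Treat the section as a set of non-overlapping primitives; coordinates are from the bounding-box lower-left.
Plate: 140 × 35, A = 4 900 mm², x = 70 mm, Ī = 8 003 333 mm⁴.
Hole 1 (subtracted): ⌀20, A = 314.2 mm², x = 35 mm, Ī = 7 854 mm⁴.
Hole 2 (subtracted): ⌀20, A = 314.2 mm², x = 70 mm, Ī = 7 854 mm⁴.
Hole 3 (subtracted): ⌀20, A = 314.2 mm², x = 105 mm, Ī = 7 854 mm⁴.
By symmetry the centroid is at mid-width, x̄ = 70 mm.
Transfer each piece to the centroidal y-axis using Ī + A·d² with d = x − 70:
  plate: d = 0 mm → contributes +8 003 333 mm⁴
  hole 1: d = -35 mm → contributes −392 699 mm⁴
  hole 2: d = 0 mm → contributes −7 854 mm⁴
  hole 3: d = 35 mm → contributes −392 699 mm⁴
Total I = 7 210 081 mm⁴.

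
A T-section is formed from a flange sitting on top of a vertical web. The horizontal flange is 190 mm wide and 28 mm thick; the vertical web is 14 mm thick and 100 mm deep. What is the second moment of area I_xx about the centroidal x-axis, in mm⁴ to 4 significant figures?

I_xx ≈ 6.054 × 10⁶ mm⁴

Decompose the section into non-overlapping parts with the origin at the bottom-left of its bounding rectangle.
Flange: 190 × 28, A = 5 320 mm², y = 114 mm, Ī = 347 573 mm⁴.
Web: 14 × 100, A = 1 400 mm², y = 50 mm, Ī = 1 166 667 mm⁴.
Centroid: ȳ = ΣA·y / ΣA = 100.667 mm.
Transfer each piece to the centroidal x-axis using Ī + A·d² with d = y − 100.667:
  flange: d = 13.3333 mm → contributes +1 293 351 mm⁴
  web: d = -50.6667 mm → contributes +4 760 622 mm⁴
Total I = 6 053 973 mm⁴.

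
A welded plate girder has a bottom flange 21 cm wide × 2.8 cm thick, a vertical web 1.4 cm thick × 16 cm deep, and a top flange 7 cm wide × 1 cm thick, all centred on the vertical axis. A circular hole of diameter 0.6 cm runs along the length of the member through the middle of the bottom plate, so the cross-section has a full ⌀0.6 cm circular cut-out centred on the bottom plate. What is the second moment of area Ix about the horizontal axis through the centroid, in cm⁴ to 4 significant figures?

Ix ≈ 3456 cm⁴

Decompose the section into non-overlapping parts with the origin at the bottom-left of its bounding rectangle.
Bottom plate: 21 × 2.8, A = 58.8 cm², y = 1.4 cm, Ī = 38.416 cm⁴.
Web plate: 1.4 × 16, A = 22.4 cm², y = 10.8 cm, Ī = 477.867 cm⁴.
Top plate: 7 × 1, A = 7 cm², y = 19.3 cm, Ī = 0.583333 cm⁴.
Hole (subtracted): ⌀0.6, A = 0.282743 cm², y = 1.4 cm, Ī = 0.00636173 cm⁴.
Centroid: ȳ = ΣA·y / ΣA = 5.22018 cm.
Transfer each piece to the horizontal axis through the centroid using Ī + A·d² with d = y − 5.22018:
  bottom plate: d = -3.82018 cm → contributes +896.531 cm⁴
  web plate: d = 5.57982 cm → contributes +1175.28 cm⁴
  top plate: d = 14.0798 cm → contributes +1388.27 cm⁴
  hole: d = -3.82018 cm → contributes −4.13266 cm⁴
Total I = 3455.95 cm⁴.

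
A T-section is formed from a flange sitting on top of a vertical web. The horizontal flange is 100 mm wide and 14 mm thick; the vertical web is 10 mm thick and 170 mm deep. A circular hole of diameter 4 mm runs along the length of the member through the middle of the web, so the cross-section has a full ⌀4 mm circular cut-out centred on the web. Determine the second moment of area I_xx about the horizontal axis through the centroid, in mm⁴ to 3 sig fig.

I_xx ≈ 1.06 × 10⁷ mm⁴

Split into non-overlapping primitives; take the origin at the lower-left of the bounding box.
Flange: 100 × 14, A = 1 400 mm², y = 177 mm, Ī = 22 867 mm⁴.
Web: 10 × 170, A = 1 700 mm², y = 85 mm, Ī = 4 094 167 mm⁴.
Hole (subtracted): ⌀4, A = 12.566 mm², y = 85 mm, Ī = 12.566 mm⁴.
Centroid: ȳ = ΣA·y / ΣA = 126.72 mm.
Transfer each piece to the horizontal axis through the centroid using Ī + A·d² with d = y − 126.72:
  flange: d = 50.283 mm → contributes +3 562 529 mm⁴
  web: d = -41.717 mm → contributes +7 052 761 mm⁴
  hole: d = -41.717 mm → contributes −21 882 mm⁴
Total I = 10 593 407 mm⁴.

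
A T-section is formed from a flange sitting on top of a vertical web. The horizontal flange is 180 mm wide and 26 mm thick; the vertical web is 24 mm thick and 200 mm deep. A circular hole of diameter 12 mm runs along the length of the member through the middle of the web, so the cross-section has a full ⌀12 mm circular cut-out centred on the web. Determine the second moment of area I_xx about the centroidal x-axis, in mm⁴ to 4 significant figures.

Treat the section as a set of non-overlapping primitives; coordinates are from the bounding-box lower-left.
Flange: 180 × 26, A = 4 680 mm², y = 213 mm, Ī = 263 640 mm⁴.
Web: 24 × 200, A = 4 800 mm², y = 100 mm, Ī = 16 000 000 mm⁴.
Hole (subtracted): ⌀12, A = 113.097 mm², y = 100 mm, Ī = 1017.88 mm⁴.
Centroid: ȳ = ΣA·y / ΣA = 156.458 mm.
Transfer each piece to the centroidal x-axis using Ī + A·d² with d = y − 156.458:
  flange: d = 56.5416 mm → contributes +15 225 397 mm⁴
  web: d = -56.4584 mm → contributes +31 300 225 mm⁴
  hole: d = -56.4584 mm → contributes −361 521 mm⁴
Total I = 46 164 101 mm⁴.

I_xx ≈ 4.616 × 10⁷ mm⁴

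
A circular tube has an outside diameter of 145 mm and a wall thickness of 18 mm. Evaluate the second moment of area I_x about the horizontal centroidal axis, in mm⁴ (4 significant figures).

I_x ≈ 1.477 × 10⁷ mm⁴

Split into non-overlapping primitives; take the origin at the lower-left of the bounding box.
Outer circle: ⌀145, A = 16 513 mm², y = 72.5 mm, Ī = 21 699 109 mm⁴.
Bore (subtracted): ⌀109, A = 9331.32 mm², y = 72.5 mm, Ī = 6 929 085 mm⁴.
By symmetry the centroid is at mid-height, ȳ = 72.5 mm.
All pieces are centred on the horizontal centroidal axis, so I = ΣĪ (holes subtracted) = 14 770 024 mm⁴.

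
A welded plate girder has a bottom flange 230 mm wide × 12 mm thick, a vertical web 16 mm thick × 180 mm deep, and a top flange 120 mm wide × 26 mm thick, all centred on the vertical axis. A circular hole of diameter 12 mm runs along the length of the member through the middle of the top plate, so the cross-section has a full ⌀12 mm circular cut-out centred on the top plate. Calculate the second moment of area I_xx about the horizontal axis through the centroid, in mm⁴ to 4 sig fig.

I_xx ≈ 6.509 × 10⁷ mm⁴

Treat the section as a set of non-overlapping primitives; coordinates are from the bounding-box lower-left.
Bottom plate: 230 × 12, A = 2 760 mm², y = 6 mm, Ī = 33 120 mm⁴.
Web plate: 16 × 180, A = 2 880 mm², y = 102 mm, Ī = 7 776 000 mm⁴.
Top plate: 120 × 26, A = 3 120 mm², y = 205 mm, Ī = 175 760 mm⁴.
Hole (subtracted): ⌀12, A = 113.097 mm², y = 205 mm, Ī = 1017.88 mm⁴.
Centroid: ȳ = ΣA·y / ΣA = 107.175 mm.
Transfer each piece to the horizontal axis through the centroid using Ī + A·d² with d = y − 107.175:
  bottom plate: d = -101.175 mm → contributes +28 285 741 mm⁴
  web plate: d = -5.17538 mm → contributes +7 853 139 mm⁴
  top plate: d = 97.8246 mm → contributes +30 033 090 mm⁴
  hole: d = 97.8246 mm → contributes −1 083 321 mm⁴
Total I = 65 088 649 mm⁴.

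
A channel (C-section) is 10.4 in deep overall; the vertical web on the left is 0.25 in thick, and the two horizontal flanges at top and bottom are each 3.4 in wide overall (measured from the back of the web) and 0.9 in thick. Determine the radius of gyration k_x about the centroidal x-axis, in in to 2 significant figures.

k_x ≈ 4.3 in

Break the section into simple shapes (no overlaps), measuring from the bottom-left corner of the bounding box.
Web: 0.25 × 10.4, A = 2.6 in², y = 5.2 in, Ī = 23.43 in⁴.
Top flange (beyond web): 3.15 × 0.9, A = 2.835 in², y = 9.95 in, Ī = 0.1914 in⁴.
Bottom flange (beyond web): 3.15 × 0.9, A = 2.835 in², y = 0.45 in, Ī = 0.1914 in⁴.
By symmetry the centroid is at mid-height, ȳ = 5.2 in.
Transfer each piece to the centroidal x-axis using Ī + A·d² with d = y − 5.2:
  web: d = 0 in → contributes +23.43 in⁴
  top flange (beyond web): d = 4.75 in → contributes +64.16 in⁴
  bottom flange (beyond web): d = -4.75 in → contributes +64.16 in⁴
Total I = 151.7 in⁴.
Radius of gyration: k = √(I/A) = √(151.7 / 8.27) = 4.284 in.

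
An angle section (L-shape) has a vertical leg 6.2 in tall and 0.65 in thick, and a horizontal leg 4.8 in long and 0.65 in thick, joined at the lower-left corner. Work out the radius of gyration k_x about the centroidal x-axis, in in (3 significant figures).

k_x ≈ 1.94 in

Decompose the section into non-overlapping parts with the origin at the bottom-left of its bounding rectangle.
Vertical leg: 0.65 × 6.2, A = 4.03 in², y = 3.1 in, Ī = 12.909 in⁴.
Horizontal leg (remainder): 4.15 × 0.65, A = 2.6975 in², y = 0.325 in, Ī = 0.094974 in⁴.
Centroid: ȳ = ΣA·y / ΣA = 1.9873 in.
Transfer each piece to the centroidal x-axis using Ī + A·d² with d = y − 1.9873:
  vertical leg: d = 1.1127 in → contributes +17.899 in⁴
  horizontal leg (remainder): d = -1.6623 in → contributes +7.549 in⁴
Total I = 25.448 in⁴.
Radius of gyration: k = √(I/A) = √(25.448 / 6.7275) = 1.9449 in.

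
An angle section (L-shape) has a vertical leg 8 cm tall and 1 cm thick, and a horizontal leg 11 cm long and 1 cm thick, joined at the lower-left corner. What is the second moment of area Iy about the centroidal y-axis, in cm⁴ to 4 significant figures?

Iy ≈ 218.4 cm⁴

Treat the section as a set of non-overlapping primitives; coordinates are from the bounding-box lower-left.
Vertical leg: 1 × 8, A = 8 cm², x = 0.5 cm, Ī = 0.666667 cm⁴.
Horizontal leg (remainder): 10 × 1, A = 10 cm², x = 6 cm, Ī = 83.3333 cm⁴.
Centroid: x̄ = ΣA·x / ΣA = 3.55556 cm.
Transfer each piece to the centroidal y-axis using Ī + A·d² with d = x − 3.55556:
  vertical leg: d = -3.05556 cm → contributes +75.358 cm⁴
  horizontal leg (remainder): d = 2.44444 cm → contributes +143.086 cm⁴
Total I = 218.444 cm⁴.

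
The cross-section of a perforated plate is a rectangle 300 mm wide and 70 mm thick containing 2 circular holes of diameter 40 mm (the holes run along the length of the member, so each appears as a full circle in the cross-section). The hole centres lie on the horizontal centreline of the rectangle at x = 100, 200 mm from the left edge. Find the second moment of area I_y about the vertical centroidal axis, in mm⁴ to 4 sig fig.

Split into non-overlapping primitives; take the origin at the lower-left of the bounding box.
Plate: 300 × 70, A = 21 000 mm², x = 150 mm, Ī = 157 500 000 mm⁴.
Hole 1 (subtracted): ⌀40, A = 1256.64 mm², x = 100 mm, Ī = 125 664 mm⁴.
Hole 2 (subtracted): ⌀40, A = 1256.64 mm², x = 200 mm, Ī = 125 664 mm⁴.
By symmetry the centroid is at mid-width, x̄ = 150 mm.
Transfer each piece to the vertical centroidal axis using Ī + A·d² with d = x − 150:
  plate: d = 0 mm → contributes +157 500 000 mm⁴
  hole 1: d = -50 mm → contributes −3 267 256 mm⁴
  hole 2: d = 50 mm → contributes −3 267 256 mm⁴
Total I = 150 965 487 mm⁴.

I_y ≈ 1.510 × 10⁸ mm⁴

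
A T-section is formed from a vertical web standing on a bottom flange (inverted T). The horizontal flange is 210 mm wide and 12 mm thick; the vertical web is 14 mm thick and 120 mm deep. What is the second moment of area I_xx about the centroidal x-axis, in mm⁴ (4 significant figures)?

I_xx ≈ 6.437 × 10⁶ mm⁴

Break the section into simple shapes (no overlaps), measuring from the bottom-left corner of the bounding box.
Flange: 210 × 12, A = 2 520 mm², y = 6 mm, Ī = 30 240 mm⁴.
Web: 14 × 120, A = 1 680 mm², y = 72 mm, Ī = 2 016 000 mm⁴.
Centroid: ȳ = ΣA·y / ΣA = 32.4 mm.
Transfer each piece to the centroidal x-axis using Ī + A·d² with d = y − 32.4:
  flange: d = -26.4 mm → contributes +1 786 579 mm⁴
  web: d = 39.6 mm → contributes +4 650 509 mm⁴
Total I = 6 437 088 mm⁴.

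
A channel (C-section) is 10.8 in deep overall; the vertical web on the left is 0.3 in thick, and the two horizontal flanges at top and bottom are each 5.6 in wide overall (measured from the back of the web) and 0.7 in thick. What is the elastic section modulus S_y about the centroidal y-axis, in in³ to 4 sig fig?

Break the section into simple shapes (no overlaps), measuring from the bottom-left corner of the bounding box.
Web: 0.3 × 10.8, A = 3.24 in², x = 0.15 in, Ī = 0.0243 in⁴.
Top flange (beyond web): 5.3 × 0.7, A = 3.71 in², x = 2.95 in, Ī = 8.68449 in⁴.
Bottom flange (beyond web): 5.3 × 0.7, A = 3.71 in², x = 2.95 in, Ī = 8.68449 in⁴.
Centroid: x̄ = ΣA·x / ΣA = 2.09897 in.
Transfer each piece to the centroidal y-axis using Ī + A·d² with d = x − 2.09897:
  web: d = -1.94897 in → contributes +12.3314 in⁴
  top flange (beyond web): d = 0.851032 in → contributes +11.3715 in⁴
  bottom flange (beyond web): d = 0.851032 in → contributes +11.3715 in⁴
Total I = 35.0743 in⁴.
Extreme fibre distance c = 3.50103 in; S = I/c = 10.0183 in³.

S_y ≈ 10.02 in³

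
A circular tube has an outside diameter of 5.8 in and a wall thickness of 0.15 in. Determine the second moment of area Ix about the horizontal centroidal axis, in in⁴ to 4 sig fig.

Ix ≈ 10.63 in⁴

Decompose the section into non-overlapping parts with the origin at the bottom-left of its bounding rectangle.
Outer circle: ⌀5.8, A = 26.4208 in², y = 2.9 in, Ī = 55.5497 in⁴.
Bore (subtracted): ⌀5.5, A = 23.7583 in², y = 2.9 in, Ī = 44.918 in⁴.
By symmetry the centroid is at mid-height, ȳ = 2.9 in.
All pieces are centred on the horizontal centroidal axis, so I = ΣĪ (holes subtracted) = 10.6317 in⁴.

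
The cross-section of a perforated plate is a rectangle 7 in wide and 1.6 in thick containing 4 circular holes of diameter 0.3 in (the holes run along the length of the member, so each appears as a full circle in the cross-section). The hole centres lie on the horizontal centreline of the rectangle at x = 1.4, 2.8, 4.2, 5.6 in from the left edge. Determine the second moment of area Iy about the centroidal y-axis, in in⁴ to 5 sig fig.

Iy ≈ 45.039 in⁴

Split into non-overlapping primitives; take the origin at the lower-left of the bounding box.
Plate: 7 × 1.6, A = 11.2 in², x = 3.5 in, Ī = 45.73333 in⁴.
Hole 1 (subtracted): ⌀0.3, A = 0.07068583 in², x = 1.4 in, Ī = 0.0003976078 in⁴.
Hole 2 (subtracted): ⌀0.3, A = 0.07068583 in², x = 2.8 in, Ī = 0.0003976078 in⁴.
Hole 3 (subtracted): ⌀0.3, A = 0.07068583 in², x = 4.2 in, Ī = 0.0003976078 in⁴.
Hole 4 (subtracted): ⌀0.3, A = 0.07068583 in², x = 5.6 in, Ī = 0.0003976078 in⁴.
By symmetry the centroid is at mid-width, x̄ = 3.5 in.
Transfer each piece to the centroidal y-axis using Ī + A·d² with d = x − 3.5:
  plate: d = 0 in → contributes +45.73333 in⁴
  hole 1: d = -2.1 in → contributes −0.3121221 in⁴
  hole 2: d = -0.7 in → contributes −0.03503367 in⁴
  hole 3: d = 0.7 in → contributes −0.03503367 in⁴
  hole 4: d = 2.1 in → contributes −0.3121221 in⁴
Total I = 45.03902 in⁴.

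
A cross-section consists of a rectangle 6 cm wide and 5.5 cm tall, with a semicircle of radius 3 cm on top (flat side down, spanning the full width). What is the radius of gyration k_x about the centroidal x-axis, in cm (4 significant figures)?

k_x ≈ 2.313 cm

Decompose the section into non-overlapping parts with the origin at the bottom-left of its bounding rectangle.
Rectangular body: 6 × 5.5, A = 33 cm², y = 2.75 cm, Ī = 83.1875 cm⁴.
Semicircular cap: semicircle r = 3, A = 14.1372 cm², y = 6.77324 cm, Ī = 8.89031 cm⁴.
Centroid: ȳ = ΣA·y / ΣA = 3.95663 cm.
Transfer each piece to the centroidal x-axis using Ī + A·d² with d = y − 3.95663:
  rectangular body: d = -1.20663 cm → contributes +131.234 cm⁴
  semicircular cap: d = 2.81661 cm → contributes +121.044 cm⁴
Total I = 252.279 cm⁴.
Radius of gyration: k = √(I/A) = √(252.279 / 47.1372) = 2.31344 cm.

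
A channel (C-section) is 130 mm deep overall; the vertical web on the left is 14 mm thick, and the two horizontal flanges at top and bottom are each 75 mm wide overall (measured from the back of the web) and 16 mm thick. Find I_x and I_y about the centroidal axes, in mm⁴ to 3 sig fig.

I_x ≈ 8.95 × 10⁶ mm⁴, I_y ≈ 1.96 × 10⁶ mm⁴

Treat the section as a set of non-overlapping primitives; coordinates are from the bounding-box lower-left.
Web: 14 × 130, A = 1 820 mm², y = 65 mm, Ī = 2 563 167 mm⁴.
Top flange (beyond web): 61 × 16, A = 976 mm², y = 122 mm, Ī = 20 821 mm⁴.
Bottom flange (beyond web): 61 × 16, A = 976 mm², y = 8 mm, Ī = 20 821 mm⁴.
By symmetry the centroid is at mid-height, ȳ = 65 mm.
Transfer each piece to the centroidal x-axis using Ī + A·d² with d = y − 65:
  web: d = 0 mm → contributes +2 563 167 mm⁴
  top flange (beyond web): d = 57 mm → contributes +3 191 845 mm⁴
  bottom flange (beyond web): d = -57 mm → contributes +3 191 845 mm⁴
Total I = 8 946 857 mm⁴.
For the y-axis: x̄ = 26.406 mm.
Repeating about the centroidal y-axis gives I_y = 1 959 479 mm⁴.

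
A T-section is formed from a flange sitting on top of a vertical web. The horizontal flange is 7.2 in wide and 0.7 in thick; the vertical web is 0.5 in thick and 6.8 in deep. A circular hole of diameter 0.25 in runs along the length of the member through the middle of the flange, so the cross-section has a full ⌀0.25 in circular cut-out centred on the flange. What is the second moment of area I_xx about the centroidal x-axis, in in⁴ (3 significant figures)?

Break the section into simple shapes (no overlaps), measuring from the bottom-left corner of the bounding box.
Flange: 7.2 × 0.7, A = 5.04 in², y = 7.15 in, Ī = 0.2058 in⁴.
Web: 0.5 × 6.8, A = 3.4 in², y = 3.4 in, Ī = 13.101 in⁴.
Hole (subtracted): ⌀0.25, A = 0.049087 in², y = 7.15 in, Ī = 0.00019175 in⁴.
Centroid: ȳ = ΣA·y / ΣA = 5.6305 in.
Transfer each piece to the centroidal x-axis using Ī + A·d² with d = y − 5.6305:
  flange: d = 1.5195 in → contributes +11.843 in⁴
  web: d = -2.2305 in → contributes +30.017 in⁴
  hole: d = 1.5195 in → contributes −0.11353 in⁴
Total I = 41.746 in⁴.

I_xx ≈ 41.7 in⁴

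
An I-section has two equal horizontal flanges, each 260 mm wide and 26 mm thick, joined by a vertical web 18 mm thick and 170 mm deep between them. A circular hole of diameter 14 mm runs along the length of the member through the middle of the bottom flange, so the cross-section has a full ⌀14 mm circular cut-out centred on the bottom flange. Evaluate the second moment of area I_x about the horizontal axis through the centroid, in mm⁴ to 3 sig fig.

Treat the section as a set of non-overlapping primitives; coordinates are from the bounding-box lower-left.
Bottom flange: 260 × 26, A = 6 760 mm², y = 13 mm, Ī = 380 813 mm⁴.
Web: 18 × 170, A = 3 060 mm², y = 111 mm, Ī = 7 369 500 mm⁴.
Top flange: 260 × 26, A = 6 760 mm², y = 209 mm, Ī = 380 813 mm⁴.
Hole (subtracted): ⌀14, A = 153.94 mm², y = 13 mm, Ī = 1885.7 mm⁴.
Centroid: ȳ = ΣA·y / ΣA = 111.92 mm.
Transfer each piece to the horizontal axis through the centroid using Ī + A·d² with d = y − 111.92:
  bottom flange: d = -98.918 mm → contributes +66 526 417 mm⁴
  web: d = -0.91841 mm → contributes +7 372 081 mm⁴
  top flange: d = 97.082 mm → contributes +64 092 693 mm⁴
  hole: d = -98.918 mm → contributes −1 508 147 mm⁴
Total I = 136 483 045 mm⁴.

I_x ≈ 1.36 × 10⁸ mm⁴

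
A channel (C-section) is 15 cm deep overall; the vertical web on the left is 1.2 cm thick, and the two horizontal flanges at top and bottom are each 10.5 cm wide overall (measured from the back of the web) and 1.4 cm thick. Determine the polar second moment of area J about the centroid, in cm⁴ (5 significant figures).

Break the section into simple shapes (no overlaps), measuring from the bottom-left corner of the bounding box.
Web: 1.2 × 15, A = 18 cm², y = 7.5 cm, Ī = 337.5 cm⁴.
Top flange (beyond web): 9.3 × 1.4, A = 13.02 cm², y = 14.3 cm, Ī = 2.1266 cm⁴.
Bottom flange (beyond web): 9.3 × 1.4, A = 13.02 cm², y = 0.7 cm, Ī = 2.1266 cm⁴.
By symmetry the centroid is at mid-height, ȳ = 7.5 cm.
Transfer each piece to the centroidal x-axis using Ī + A·d² with d = y − 7.5:
  web: d = 0 cm → contributes +337.5 cm⁴
  top flange (beyond web): d = 6.8 cm → contributes +604.1714 cm⁴
  bottom flange (beyond web): d = -6.8 cm → contributes +604.1714 cm⁴
Total I = 1545.843 cm⁴.
For the y-axis: x̄ = 3.704223 cm.
Repeating about the centroidal y-axis gives I_y = 483.1924 cm⁴.
Polar second moment: J = I_x + I_y = 2029.035 cm⁴.

J ≈ 2029.0 cm⁴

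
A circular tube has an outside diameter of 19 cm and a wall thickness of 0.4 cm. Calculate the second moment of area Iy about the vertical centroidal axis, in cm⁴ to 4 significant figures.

Break the section into simple shapes (no overlaps), measuring from the bottom-left corner of the bounding box.
Outer circle: ⌀19, A = 283.529 cm², x = 9.5 cm, Ī = 6397.12 cm⁴.
Bore (subtracted): ⌀18.2, A = 260.155 cm², x = 9.5 cm, Ī = 5385.86 cm⁴.
By symmetry the centroid is at mid-width, x̄ = 9.5 cm.
All pieces are centred on the vertical centroidal axis, so I = ΣĪ (holes subtracted) = 1011.25 cm⁴.

Iy ≈ 1011 cm⁴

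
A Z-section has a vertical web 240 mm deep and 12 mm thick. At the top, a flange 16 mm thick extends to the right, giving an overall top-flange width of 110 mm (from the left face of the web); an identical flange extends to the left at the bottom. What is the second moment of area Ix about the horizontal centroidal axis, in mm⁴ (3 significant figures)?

Decompose the section into non-overlapping parts with the origin at the bottom-left of its bounding rectangle.
Web: 12 × 240, A = 2 880 mm², y = 120 mm, Ī = 13 824 000 mm⁴.
Top flange (beyond web): 98 × 16, A = 1 568 mm², y = 232 mm, Ī = 33 451 mm⁴.
Bottom flange (beyond web): 98 × 16, A = 1 568 mm², y = 8 mm, Ī = 33 451 mm⁴.
Centroid: ȳ = ΣA·y / ΣA = 120 mm.
Transfer each piece to the horizontal centroidal axis using Ī + A·d² with d = y − 120:
  web: d = 0 mm → contributes +13 824 000 mm⁴
  top flange (beyond web): d = 112 mm → contributes +19 702 443 mm⁴
  bottom flange (beyond web): d = -112 mm → contributes +19 702 443 mm⁴
Total I = 53 228 885 mm⁴.

Ix ≈ 5.32 × 10⁷ mm⁴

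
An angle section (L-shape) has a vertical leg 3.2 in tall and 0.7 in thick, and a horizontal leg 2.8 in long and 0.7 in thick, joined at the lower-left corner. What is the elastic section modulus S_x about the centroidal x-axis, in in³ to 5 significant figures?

Decompose the section into non-overlapping parts with the origin at the bottom-left of its bounding rectangle.
Vertical leg: 0.7 × 3.2, A = 2.24 in², y = 1.6 in, Ī = 1.911467 in⁴.
Horizontal leg (remainder): 2.1 × 0.7, A = 1.47 in², y = 0.35 in, Ī = 0.060025 in⁴.
Centroid: ȳ = ΣA·y / ΣA = 1.104717 in.
Transfer each piece to the centroidal x-axis using Ī + A·d² with d = y − 1.104717:
  vertical leg: d = 0.495283 in → contributes +2.46095 in⁴
  horizontal leg (remainder): d = -0.754717 in → contributes +0.8973337 in⁴
Total I = 3.358284 in⁴.
Extreme fibre distance c = 2.095283 in; S = I/c = 1.602783 in³.

S_x ≈ 1.6028 in³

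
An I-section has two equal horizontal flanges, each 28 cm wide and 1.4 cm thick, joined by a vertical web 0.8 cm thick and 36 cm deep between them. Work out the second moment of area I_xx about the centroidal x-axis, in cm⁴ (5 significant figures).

Break the section into simple shapes (no overlaps), measuring from the bottom-left corner of the bounding box.
Bottom flange: 28 × 1.4, A = 39.2 cm², y = 0.7 cm, Ī = 6.402667 cm⁴.
Web: 0.8 × 36, A = 28.8 cm², y = 19.4 cm, Ī = 3110.4 cm⁴.
Top flange: 28 × 1.4, A = 39.2 cm², y = 38.1 cm, Ī = 6.402667 cm⁴.
By symmetry the centroid is at mid-height, ȳ = 19.4 cm.
Transfer each piece to the centroidal x-axis using Ī + A·d² with d = y − 19.4:
  bottom flange: d = -18.7 cm → contributes +13714.25 cm⁴
  web: d = 0 cm → contributes +3110.4 cm⁴
  top flange: d = 18.7 cm → contributes +13714.25 cm⁴
Total I = 30538.9 cm⁴.

I_xx ≈ 3.0539 × 10⁴ cm⁴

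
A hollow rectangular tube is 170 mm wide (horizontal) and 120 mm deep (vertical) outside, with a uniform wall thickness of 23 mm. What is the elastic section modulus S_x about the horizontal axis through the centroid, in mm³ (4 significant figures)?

Decompose the section into non-overlapping parts with the origin at the bottom-left of its bounding rectangle.
Outer rectangle: 170 × 120, A = 20 400 mm², y = 60 mm, Ī = 24 480 000 mm⁴.
Inner void (subtracted): 124 × 74, A = 9 176 mm², y = 60 mm, Ī = 4 187 315 mm⁴.
By symmetry the centroid is at mid-height, ȳ = 60 mm.
All pieces are centred on the horizontal axis through the centroid, so I = ΣĪ (holes subtracted) = 20 292 685 mm⁴.
Extreme fibre distance c = 60 mm; S = I/c = 338 211 mm³.

S_x ≈ 3.382 × 10⁵ mm³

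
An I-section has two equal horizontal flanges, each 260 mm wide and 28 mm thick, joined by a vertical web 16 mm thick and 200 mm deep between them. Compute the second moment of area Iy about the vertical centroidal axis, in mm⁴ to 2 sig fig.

Iy ≈ 8.2 × 10⁷ mm⁴

Split into non-overlapping primitives; take the origin at the lower-left of the bounding box.
Bottom flange: 260 × 28, A = 7 280 mm², x = 130 mm, Ī = 41 010 667 mm⁴.
Web: 16 × 200, A = 3 200 mm², x = 130 mm, Ī = 68 267 mm⁴.
Top flange: 260 × 28, A = 7 280 mm², x = 130 mm, Ī = 41 010 667 mm⁴.
By symmetry the centroid is at mid-width, x̄ = 130 mm.
All pieces are centred on the vertical centroidal axis, so I = ΣĪ = 82 089 600 mm⁴.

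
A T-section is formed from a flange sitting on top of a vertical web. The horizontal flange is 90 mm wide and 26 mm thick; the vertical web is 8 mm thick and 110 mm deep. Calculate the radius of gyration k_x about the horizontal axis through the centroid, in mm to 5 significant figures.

k_x ≈ 35.140 mm

Split into non-overlapping primitives; take the origin at the lower-left of the bounding box.
Flange: 90 × 26, A = 2 340 mm², y = 123 mm, Ī = 131 820 mm⁴.
Web: 8 × 110, A = 880 mm², y = 55 mm, Ī = 887333.3 mm⁴.
Centroid: ȳ = ΣA·y / ΣA = 104.4161 mm.
Transfer each piece to the horizontal axis through the centroid using Ī + A·d² with d = y − 104.4161:
  flange: d = 18.58385 mm → contributes +939961.3 mm⁴
  web: d = -49.41615 mm → contributes +3 036 254 mm⁴
Total I = 3 976 216 mm⁴.
Radius of gyration: k = √(I/A) = √(3 976 216 / 3 220) = 35.14043 mm.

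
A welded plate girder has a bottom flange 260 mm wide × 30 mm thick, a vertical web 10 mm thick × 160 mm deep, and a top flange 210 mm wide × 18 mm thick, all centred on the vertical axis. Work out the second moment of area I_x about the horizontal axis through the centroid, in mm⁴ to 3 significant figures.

Break the section into simple shapes (no overlaps), measuring from the bottom-left corner of the bounding box.
Bottom plate: 260 × 30, A = 7 800 mm², y = 15 mm, Ī = 585 000 mm⁴.
Web plate: 10 × 160, A = 1 600 mm², y = 110 mm, Ī = 3 413 333 mm⁴.
Top plate: 210 × 18, A = 3 780 mm², y = 199 mm, Ī = 102 060 mm⁴.
Centroid: ȳ = ΣA·y / ΣA = 79.303 mm.
Transfer each piece to the horizontal axis through the centroid using Ī + A·d² with d = y − 79.303:
  bottom plate: d = -64.303 mm → contributes +32 837 523 mm⁴
  web plate: d = 30.697 mm → contributes +4 920 974 mm⁴
  top plate: d = 119.7 mm → contributes +54 259 082 mm⁴
Total I = 92 017 579 mm⁴.

I_x ≈ 9.20 × 10⁷ mm⁴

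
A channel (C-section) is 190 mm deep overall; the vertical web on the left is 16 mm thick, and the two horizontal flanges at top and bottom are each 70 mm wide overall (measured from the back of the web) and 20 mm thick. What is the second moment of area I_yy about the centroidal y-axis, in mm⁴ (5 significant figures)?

Treat the section as a set of non-overlapping primitives; coordinates are from the bounding-box lower-left.
Web: 16 × 190, A = 3 040 mm², x = 8 mm, Ī = 64853.33 mm⁴.
Top flange (beyond web): 54 × 20, A = 1 080 mm², x = 43 mm, Ī = 262 440 mm⁴.
Bottom flange (beyond web): 54 × 20, A = 1 080 mm², x = 43 mm, Ī = 262 440 mm⁴.
Centroid: x̄ = ΣA·x / ΣA = 22.53846 mm.
Transfer each piece to the centroidal y-axis using Ī + A·d² with d = x − 22.53846:
  web: d = -14.53846 mm → contributes +707408.6 mm⁴
  top flange (beyond web): d = 20.46154 mm → contributes +714608.5 mm⁴
  bottom flange (beyond web): d = 20.46154 mm → contributes +714608.5 mm⁴
Total I = 2 136 626 mm⁴.

I_yy ≈ 2.1366 × 10⁶ mm⁴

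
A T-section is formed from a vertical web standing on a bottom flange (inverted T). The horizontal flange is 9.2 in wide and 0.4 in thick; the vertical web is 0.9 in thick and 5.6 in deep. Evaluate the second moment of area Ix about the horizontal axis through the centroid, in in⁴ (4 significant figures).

Ix ≈ 32.36 in⁴

Break the section into simple shapes (no overlaps), measuring from the bottom-left corner of the bounding box.
Flange: 9.2 × 0.4, A = 3.68 in², y = 0.2 in, Ī = 0.0490667 in⁴.
Web: 0.9 × 5.6, A = 5.04 in², y = 3.2 in, Ī = 13.1712 in⁴.
Centroid: ȳ = ΣA·y / ΣA = 1.93394 in.
Transfer each piece to the horizontal axis through the centroid using Ī + A·d² with d = y − 1.93394:
  flange: d = -1.73394 in → contributes +11.1132 in⁴
  web: d = 1.26606 in → contributes +21.2498 in⁴
Total I = 32.363 in⁴.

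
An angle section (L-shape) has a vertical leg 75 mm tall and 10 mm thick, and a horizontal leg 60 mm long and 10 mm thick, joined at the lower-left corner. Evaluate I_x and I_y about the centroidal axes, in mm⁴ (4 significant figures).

I_x ≈ 6.726 × 10⁵ mm⁴, I_y ≈ 3.804 × 10⁵ mm⁴

Split into non-overlapping primitives; take the origin at the lower-left of the bounding box.
Vertical leg: 10 × 75, A = 750 mm², y = 37.5 mm, Ī = 351 563 mm⁴.
Horizontal leg (remainder): 50 × 10, A = 500 mm², y = 5 mm, Ī = 4166.67 mm⁴.
Centroid: ȳ = ΣA·y / ΣA = 24.5 mm.
Transfer each piece to the centroidal x-axis using Ī + A·d² with d = y − 24.5:
  vertical leg: d = 13 mm → contributes +478 313 mm⁴
  horizontal leg (remainder): d = -19.5 mm → contributes +194 292 mm⁴
Total I = 672 604 mm⁴.
For the y-axis: x̄ = 17 mm.
Repeating about the centroidal y-axis gives I_y = 380 417 mm⁴.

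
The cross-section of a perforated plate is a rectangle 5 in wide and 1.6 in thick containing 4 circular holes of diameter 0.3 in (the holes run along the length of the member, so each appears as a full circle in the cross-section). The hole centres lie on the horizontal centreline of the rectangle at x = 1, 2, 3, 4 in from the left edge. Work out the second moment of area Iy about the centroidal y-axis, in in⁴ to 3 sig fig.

Iy ≈ 16.3 in⁴

Treat the section as a set of non-overlapping primitives; coordinates are from the bounding-box lower-left.
Plate: 5 × 1.6, A = 8 in², x = 2.5 in, Ī = 16.667 in⁴.
Hole 1 (subtracted): ⌀0.3, A = 0.070686 in², x = 1 in, Ī = 0.00039761 in⁴.
Hole 2 (subtracted): ⌀0.3, A = 0.070686 in², x = 2 in, Ī = 0.00039761 in⁴.
Hole 3 (subtracted): ⌀0.3, A = 0.070686 in², x = 3 in, Ī = 0.00039761 in⁴.
Hole 4 (subtracted): ⌀0.3, A = 0.070686 in², x = 4 in, Ī = 0.00039761 in⁴.
By symmetry the centroid is at mid-width, x̄ = 2.5 in.
Transfer each piece to the centroidal y-axis using Ī + A·d² with d = x − 2.5:
  plate: d = 0 in → contributes +16.667 in⁴
  hole 1: d = -1.5 in → contributes −0.15944 in⁴
  hole 2: d = -0.5 in → contributes −0.018069 in⁴
  hole 3: d = 0.5 in → contributes −0.018069 in⁴
  hole 4: d = 1.5 in → contributes −0.15944 in⁴
Total I = 16.312 in⁴.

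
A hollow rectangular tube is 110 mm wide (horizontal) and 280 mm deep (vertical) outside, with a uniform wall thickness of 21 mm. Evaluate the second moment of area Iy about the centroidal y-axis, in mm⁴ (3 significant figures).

Iy ≈ 2.48 × 10⁷ mm⁴

Treat the section as a set of non-overlapping primitives; coordinates are from the bounding-box lower-left.
Outer rectangle: 110 × 280, A = 30 800 mm², x = 55 mm, Ī = 31 056 667 mm⁴.
Inner void (subtracted): 68 × 238, A = 16 184 mm², x = 55 mm, Ī = 6 236 235 mm⁴.
By symmetry the centroid is at mid-width, x̄ = 55 mm.
All pieces are centred on the centroidal y-axis, so I = ΣĪ (holes subtracted) = 24 820 432 mm⁴.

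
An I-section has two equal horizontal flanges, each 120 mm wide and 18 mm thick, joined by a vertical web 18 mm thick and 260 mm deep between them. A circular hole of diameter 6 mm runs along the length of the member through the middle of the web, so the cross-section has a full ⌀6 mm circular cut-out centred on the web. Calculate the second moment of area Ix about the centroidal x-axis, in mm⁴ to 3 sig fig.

Ix ≈ 1.10 × 10⁸ mm⁴

Treat the section as a set of non-overlapping primitives; coordinates are from the bounding-box lower-left.
Bottom flange: 120 × 18, A = 2 160 mm², y = 9 mm, Ī = 58 320 mm⁴.
Web: 18 × 260, A = 4 680 mm², y = 148 mm, Ī = 26 364 000 mm⁴.
Top flange: 120 × 18, A = 2 160 mm², y = 287 mm, Ī = 58 320 mm⁴.
Hole (subtracted): ⌀6, A = 28.274 mm², y = 148 mm, Ī = 63.617 mm⁴.
By symmetry the centroid is at mid-height, ȳ = 148 mm.
Transfer each piece to the centroidal x-axis using Ī + A·d² with d = y − 148:
  bottom flange: d = -139 mm → contributes +41 791 680 mm⁴
  web: d = 0 mm → contributes +26 364 000 mm⁴
  top flange: d = 139 mm → contributes +41 791 680 mm⁴
  hole: d = 0 mm → contributes −63.617 mm⁴
Total I = 109 947 296 mm⁴.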